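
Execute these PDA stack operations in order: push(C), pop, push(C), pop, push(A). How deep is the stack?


Tracing stack operations:
  push(C) -> stack = [C], depth=1
  pop -> removed C, stack = [], depth=0
  push(C) -> stack = [C], depth=1
  pop -> removed C, stack = [], depth=0
  push(A) -> stack = [A], depth=1
Final depth = 1

1


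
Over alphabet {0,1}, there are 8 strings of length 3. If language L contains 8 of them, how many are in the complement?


Alphabet: {0,1}
String length: 3
Total strings of length 3 = 2^3 = 8
Strings in L = 8
Complement = total - |L|
= 8 - 8
= 0

0


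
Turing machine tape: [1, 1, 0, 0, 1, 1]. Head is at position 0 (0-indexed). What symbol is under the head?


Tape: [1, 1, 0, 0, 1, 1]
Positions: 0 1 2 3 4 5
Values:    1 1 0 0 1 1
Head at position 0
tape[0] = 1

1


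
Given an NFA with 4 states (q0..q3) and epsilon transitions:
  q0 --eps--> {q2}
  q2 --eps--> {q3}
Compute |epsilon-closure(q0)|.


Starting from q0
Initialize closure = {q0}
Follow epsilon from q0 -> add q2
Follow epsilon from q2 -> add q3
Final closure: {q0, q2, q3}
Size = 3

3


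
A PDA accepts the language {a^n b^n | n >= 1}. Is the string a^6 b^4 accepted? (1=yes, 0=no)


Language requires equal numbers of a's and b's
PDA pushes for each 'a', pops for each 'b'
Number of a's = 6
Number of b's = 4
6 != 4 -> Reject

0


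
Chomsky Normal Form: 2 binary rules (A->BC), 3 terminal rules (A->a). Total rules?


CNF allows two rule forms:
  A -> BC (binary): 2 rules
  A -> a (terminal): 3 rules
Total = 2 + 3 = 5

5


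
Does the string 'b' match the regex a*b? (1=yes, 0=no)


Pattern: a*b
String: 'b'
Pattern requires: zero or more 'a's followed by exactly one 'b'
Found 0 leading 'a's
Remaining: 'b'
Remaining is exactly 'b' -> match
Result: 1

1


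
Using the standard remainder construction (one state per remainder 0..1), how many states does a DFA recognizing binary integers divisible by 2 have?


Divisibility by 2 is tracked via the remainder mod 2: 0, 1, ..., 1
The construction assigns one state to each remainder
Number of remainders = 2

2


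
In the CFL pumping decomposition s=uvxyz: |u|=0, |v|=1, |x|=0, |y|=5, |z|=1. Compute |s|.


|s| = |u| + |v| + |x| + |y| + |z|
= 0 + 1 + 0 + 5 + 1
= 1 + 0 + 6
= 1 + 6
= 7

7


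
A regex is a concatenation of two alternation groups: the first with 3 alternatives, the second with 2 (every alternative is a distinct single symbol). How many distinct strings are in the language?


First group: 3 alternatives
Second group: 2 alternatives
Concatenation: each choice from group 1 pairs with each from group 2
Total = 3 x 2 = 6

6


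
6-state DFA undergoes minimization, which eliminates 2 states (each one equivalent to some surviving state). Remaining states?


Original DFA: 6 states
Redundant states removed: 2
Minimized states = original - removed
= 6 - 2
= 4

4


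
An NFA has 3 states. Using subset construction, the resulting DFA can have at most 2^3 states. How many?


NFA has 3 states
Subset construction: each DFA state = subset of NFA states
Maximum subsets = 2^3
2^3 = 8

8


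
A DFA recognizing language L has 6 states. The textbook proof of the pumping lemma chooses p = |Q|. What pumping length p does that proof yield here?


Pumping lemma for regular languages (standard proof):
Take p = |Q|, the number of DFA states.
Any string of length >= |Q| passes through |Q|+1 states while reading its first |Q| symbols,
so by pigeonhole some state repeats, giving the loop that can be pumped.
Here |Q| = 6
Therefore the proof uses p = 6

6


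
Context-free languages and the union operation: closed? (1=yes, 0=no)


CFL closure properties:
  Closed under: union, concatenation, Kleene star
  NOT closed under: intersection, complement
Operation 'union' is in closed list -> Yes (closed)

1


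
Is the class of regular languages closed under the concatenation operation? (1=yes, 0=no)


Regular languages are closed under:
- Union (DFA product construction)
- Intersection (DFA product construction)
- Complement (swap accept/reject states)
- Concatenation (NFA construction)
- Kleene star (NFA construction)
concatenation is in this list
Therefore: closed

1


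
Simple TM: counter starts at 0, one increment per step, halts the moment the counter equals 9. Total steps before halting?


Counter starts at 0. Counting sequence:
  Step 1: counter = 1
  Step 2: counter = 2
  Step 3: counter = 3
  Step 4: counter = 4
  Step 5: counter = 5
  Step 6: counter = 6
  ...
  Step 9: counter = 9
Counter reached 9 -> halt
Total steps = 9

9


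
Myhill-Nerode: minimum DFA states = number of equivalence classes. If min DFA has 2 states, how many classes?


Myhill-Nerode theorem:
Number of equivalence classes = number of states in minimal DFA
Minimal DFA states = 2
Therefore equivalence classes = 2

2


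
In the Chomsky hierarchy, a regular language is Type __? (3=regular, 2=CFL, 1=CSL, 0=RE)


Chomsky hierarchy levels:
  Type 3: Regular (DFA/NFA/regex)
  Type 2: Context-free (PDA)
  Type 1: Context-sensitive
  Type 0: Recursively enumerable (TM)
'regular' corresponds to Type 3

3


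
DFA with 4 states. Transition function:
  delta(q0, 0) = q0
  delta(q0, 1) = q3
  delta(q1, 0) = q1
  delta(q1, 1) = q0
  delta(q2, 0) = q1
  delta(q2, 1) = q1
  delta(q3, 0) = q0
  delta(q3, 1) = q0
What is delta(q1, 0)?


Looking up transition function:
delta(q1, 0) in the table
Row: q1, Column: 0
Result: q1

q1


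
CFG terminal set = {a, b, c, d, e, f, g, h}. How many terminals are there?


Terminal symbols: a, b, c, d, e, f, g, h
Counting each: a (#1), b (#2), c (#3), d (#4), e (#5), f (#6), g (#7), h (#8)
Total = 8

8


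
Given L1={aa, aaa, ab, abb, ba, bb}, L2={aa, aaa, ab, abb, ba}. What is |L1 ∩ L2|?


L1 = {aa, aaa, ab, abb, ba, bb}
L2 = {aa, aaa, ab, abb, ba}
Checking each string in L1 against L2:
  'aa': in L2? Yes
  'aaa': in L2? Yes
  'ab': in L2? Yes
  'abb': in L2? Yes
  'ba': in L2? Yes
  'bb': in L2? No
Intersection = {aa, aaa, ab, abb, ba}
|L1 ∩ L2| = 5

5


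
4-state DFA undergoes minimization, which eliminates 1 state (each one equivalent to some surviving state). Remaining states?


Original DFA: 4 states
Redundant states removed: 1
Minimized states = original - removed
= 4 - 1
= 3

3


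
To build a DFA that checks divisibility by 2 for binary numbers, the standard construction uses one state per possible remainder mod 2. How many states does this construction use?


Divisibility by 2 is tracked via the remainder mod 2: 0, 1, ..., 1
The construction assigns one state to each remainder
Number of remainders = 2

2


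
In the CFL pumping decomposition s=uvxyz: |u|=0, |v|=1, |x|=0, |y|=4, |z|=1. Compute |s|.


|s| = |u| + |v| + |x| + |y| + |z|
= 0 + 1 + 0 + 4 + 1
= 1 + 0 + 5
= 1 + 5
= 6

6


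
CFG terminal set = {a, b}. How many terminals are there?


Terminal symbols: a, b
Counting each: a (#1), b (#2)
Total = 2

2


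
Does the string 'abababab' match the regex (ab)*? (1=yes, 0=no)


Pattern: (ab)*
String: 'abababab'
Pattern requires: zero or more repetitions of 'ab'
Pairs: ['ab', 'ab', 'ab', 'ab']
All pairs are 'ab'? Yes
Result: 1

1


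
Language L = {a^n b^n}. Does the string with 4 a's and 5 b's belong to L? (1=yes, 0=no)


Language requires equal numbers of a's and b's
PDA pushes for each 'a', pops for each 'b'
Number of a's = 4
Number of b's = 5
4 != 5 -> Reject

0


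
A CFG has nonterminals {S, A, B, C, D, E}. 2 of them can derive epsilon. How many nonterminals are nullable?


Nonterminals: {S, A, B, C, D, E}
A nonterminal is nullable if it can derive epsilon
Counting nullable nonterminals: 2
Total nullable = 2

2


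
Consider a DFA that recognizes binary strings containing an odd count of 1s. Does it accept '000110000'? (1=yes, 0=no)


DFA has 2 states: q_even (start, accept=no) and q_odd
Processing string '000110000' character by character:
  Position 0: read '0', 1-count=0 -> q_even (no change)
  Position 1: read '0', 1-count=0 -> q_even (no change)
  Position 2: read '0', 1-count=0 -> q_even (no change)
  Position 3: read '1', 1-count=1 -> q_odd
  Position 4: read '1', 1-count=2 -> q_even
  Position 5: read '0', 1-count=2 -> q_even (no change)
  Position 6: read '0', 1-count=2 -> q_even (no change)
  Position 7: read '0', 1-count=2 -> q_even (no change)
  Position 8: read '0', 1-count=2 -> q_even (no change)
Final state: q_even, total 1s = 2 (even); the DFA requires an odd count -> reject

0


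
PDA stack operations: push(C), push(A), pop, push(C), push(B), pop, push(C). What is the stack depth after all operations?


Tracing stack operations:
  push(C) -> stack = [C], depth=1
  push(A) -> stack = [C,A], depth=2
  pop -> removed A, stack = [C], depth=1
  push(C) -> stack = [C,C], depth=2
  push(B) -> stack = [C,C,B], depth=3
  pop -> removed B, stack = [C,C], depth=2
  push(C) -> stack = [C,C,C], depth=3
Final depth = 3

3


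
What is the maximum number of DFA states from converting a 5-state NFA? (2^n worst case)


NFA has 5 states
Subset construction: each DFA state = subset of NFA states
Maximum subsets = 2^5
2^5 = 32

32


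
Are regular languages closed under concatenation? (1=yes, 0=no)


Regular languages are closed under:
- Union (DFA product construction)
- Intersection (DFA product construction)
- Complement (swap accept/reject states)
- Concatenation (NFA construction)
- Kleene star (NFA construction)
concatenation is in this list
Therefore: closed

1


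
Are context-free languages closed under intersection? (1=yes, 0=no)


CFL closure properties:
  Closed under: union, concatenation, Kleene star
  NOT closed under: intersection, complement
Operation 'intersection' is in not-closed list -> No (not closed)

0


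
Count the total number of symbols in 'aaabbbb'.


String: 'aaabbbb'
Counting characters:
  'a' appears 3 time(s)
  'b' appears 4 time(s)
Total length = 3 + 4 = 7

7


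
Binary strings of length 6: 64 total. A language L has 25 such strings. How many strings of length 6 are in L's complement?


Alphabet: {0,1}
String length: 6
Total strings of length 6 = 2^6 = 64
Strings in L = 25
Complement = total - |L|
= 64 - 25
= 39

39


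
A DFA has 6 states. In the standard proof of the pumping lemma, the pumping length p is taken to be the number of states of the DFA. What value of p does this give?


Pumping lemma for regular languages (standard proof):
Take p = |Q|, the number of DFA states.
Any string of length >= |Q| passes through |Q|+1 states while reading its first |Q| symbols,
so by pigeonhole some state repeats, giving the loop that can be pumped.
Here |Q| = 6
Therefore the proof uses p = 6

6


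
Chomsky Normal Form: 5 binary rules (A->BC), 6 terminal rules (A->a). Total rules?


CNF allows two rule forms:
  A -> BC (binary): 5 rules
  A -> a (terminal): 6 rules
Total = 5 + 6 = 11

11


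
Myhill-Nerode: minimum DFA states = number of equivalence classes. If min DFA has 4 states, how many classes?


Myhill-Nerode theorem:
Number of equivalence classes = number of states in minimal DFA
Minimal DFA states = 4
Therefore equivalence classes = 4

4


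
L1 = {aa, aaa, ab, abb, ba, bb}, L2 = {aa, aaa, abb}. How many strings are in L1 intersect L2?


L1 = {aa, aaa, ab, abb, ba, bb}
L2 = {aa, aaa, abb}
Checking each string in L1 against L2:
  'aa': in L2? Yes
  'aaa': in L2? Yes
  'ab': in L2? No
  'abb': in L2? Yes
  'ba': in L2? No
  'bb': in L2? No
Intersection = {aa, aaa, abb}
|L1 ∩ L2| = 3

3


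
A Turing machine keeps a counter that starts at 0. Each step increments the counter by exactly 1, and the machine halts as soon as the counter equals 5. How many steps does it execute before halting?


Counter starts at 0. Counting sequence:
  Step 1: counter = 1
  Step 2: counter = 2
  Step 3: counter = 3
  Step 4: counter = 4
  Step 5: counter = 5
Counter reached 5 -> halt
Total steps = 5

5


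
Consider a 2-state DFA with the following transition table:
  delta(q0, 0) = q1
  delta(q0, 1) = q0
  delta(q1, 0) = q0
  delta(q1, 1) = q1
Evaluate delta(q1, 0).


Looking up transition function:
delta(q1, 0) in the table
Row: q1, Column: 0
Result: q0

q0


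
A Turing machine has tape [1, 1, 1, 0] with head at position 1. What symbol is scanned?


Tape: [1, 1, 1, 0]
Positions: 0 1 2 3
Values:    1 1 1 0
Head at position 1
tape[1] = 1

1


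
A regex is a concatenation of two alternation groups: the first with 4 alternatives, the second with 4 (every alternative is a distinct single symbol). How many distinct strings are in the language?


First group: 4 alternatives
Second group: 4 alternatives
Concatenation: each choice from group 1 pairs with each from group 2
Total = 4 x 4 = 16

16


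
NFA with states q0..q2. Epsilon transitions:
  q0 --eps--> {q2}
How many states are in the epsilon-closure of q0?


Starting from q0
Initialize closure = {q0}
Follow epsilon from q0 -> add q2
Final closure: {q0, q2}
Size = 2

2


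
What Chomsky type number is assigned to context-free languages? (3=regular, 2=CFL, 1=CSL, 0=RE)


Chomsky hierarchy levels:
  Type 3: Regular (DFA/NFA/regex)
  Type 2: Context-free (PDA)
  Type 1: Context-sensitive
  Type 0: Recursively enumerable (TM)
'context-free' corresponds to Type 2

2


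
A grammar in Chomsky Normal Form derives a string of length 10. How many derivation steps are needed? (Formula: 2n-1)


Chomsky Normal Form derivation:
String length n = 10
Each step either:
  - Splits a nonterminal into two (n-1 such steps)
  - Converts a nonterminal to terminal (n such steps)
Total = (n-1) + n = 2n - 1
= 2(10) - 1
= 20 - 1
= 19

19


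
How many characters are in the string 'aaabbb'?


String: 'aaabbb'
Counting characters:
  'a' appears 3 time(s)
  'b' appears 3 time(s)
Total length = 3 + 3 = 6

6


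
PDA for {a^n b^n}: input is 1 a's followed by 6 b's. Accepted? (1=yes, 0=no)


Language requires equal numbers of a's and b's
PDA pushes for each 'a', pops for each 'b'
Number of a's = 1
Number of b's = 6
1 != 6 -> Reject

0


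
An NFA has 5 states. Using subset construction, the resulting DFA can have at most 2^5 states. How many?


NFA has 5 states
Subset construction: each DFA state = subset of NFA states
Maximum subsets = 2^5
2^5 = 32

32


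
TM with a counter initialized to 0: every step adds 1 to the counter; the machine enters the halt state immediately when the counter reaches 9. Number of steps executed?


Counter starts at 0. Counting sequence:
  Step 1: counter = 1
  Step 2: counter = 2
  Step 3: counter = 3
  Step 4: counter = 4
  Step 5: counter = 5
  Step 6: counter = 6
  ...
  Step 9: counter = 9
Counter reached 9 -> halt
Total steps = 9

9


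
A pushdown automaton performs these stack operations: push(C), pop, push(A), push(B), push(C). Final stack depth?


Tracing stack operations:
  push(C) -> stack = [C], depth=1
  pop -> removed C, stack = [], depth=0
  push(A) -> stack = [A], depth=1
  push(B) -> stack = [A,B], depth=2
  push(C) -> stack = [A,B,C], depth=3
Final depth = 3

3


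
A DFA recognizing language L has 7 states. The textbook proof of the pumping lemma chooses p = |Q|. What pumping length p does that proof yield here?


Pumping lemma for regular languages (standard proof):
Take p = |Q|, the number of DFA states.
Any string of length >= |Q| passes through |Q|+1 states while reading its first |Q| symbols,
so by pigeonhole some state repeats, giving the loop that can be pumped.
Here |Q| = 7
Therefore the proof uses p = 7

7


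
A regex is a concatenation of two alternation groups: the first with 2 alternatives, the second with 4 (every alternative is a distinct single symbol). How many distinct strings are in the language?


First group: 2 alternatives
Second group: 4 alternatives
Concatenation: each choice from group 1 pairs with each from group 2
Total = 2 x 4 = 8

8


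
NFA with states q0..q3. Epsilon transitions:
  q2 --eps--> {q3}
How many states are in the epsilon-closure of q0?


Starting from q0
Initialize closure = {q0}
q0 has no outgoing epsilon transitions -> nothing to add
Final closure: {q0}
Size = 1

1


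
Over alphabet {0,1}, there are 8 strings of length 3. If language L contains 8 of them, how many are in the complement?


Alphabet: {0,1}
String length: 3
Total strings of length 3 = 2^3 = 8
Strings in L = 8
Complement = total - |L|
= 8 - 8
= 0

0


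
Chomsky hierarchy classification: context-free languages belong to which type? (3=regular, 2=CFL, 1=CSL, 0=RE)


Chomsky hierarchy levels:
  Type 3: Regular (DFA/NFA/regex)
  Type 2: Context-free (PDA)
  Type 1: Context-sensitive
  Type 0: Recursively enumerable (TM)
'context-free' corresponds to Type 2

2


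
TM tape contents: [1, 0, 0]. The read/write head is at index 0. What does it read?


Tape: [1, 0, 0]
Positions: 0 1 2
Values:    1 0 0
Head at position 0
tape[0] = 1

1


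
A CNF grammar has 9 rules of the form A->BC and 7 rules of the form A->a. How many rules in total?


CNF allows two rule forms:
  A -> BC (binary): 9 rules
  A -> a (terminal): 7 rules
Total = 9 + 7 = 16

16


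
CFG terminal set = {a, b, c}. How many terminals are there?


Terminal symbols: a, b, c
Counting each: a (#1), b (#2), c (#3)
Total = 3

3


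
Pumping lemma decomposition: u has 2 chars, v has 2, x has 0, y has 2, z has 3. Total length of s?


|s| = |u| + |v| + |x| + |y| + |z|
= 2 + 2 + 0 + 2 + 3
= 4 + 0 + 5
= 4 + 5
= 9

9


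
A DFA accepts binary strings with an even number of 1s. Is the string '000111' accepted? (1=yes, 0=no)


DFA has 2 states: q_even (start, accept=yes) and q_odd
Processing string '000111' character by character:
  Position 0: read '0', 1-count=0 -> q_even (no change)
  Position 1: read '0', 1-count=0 -> q_even (no change)
  Position 2: read '0', 1-count=0 -> q_even (no change)
  Position 3: read '1', 1-count=1 -> q_odd
  Position 4: read '1', 1-count=2 -> q_even
  Position 5: read '1', 1-count=3 -> q_odd
Final state: q_odd, total 1s = 3 (odd); the DFA requires an even count -> reject

0


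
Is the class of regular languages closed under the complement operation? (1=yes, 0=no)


Regular languages are closed under:
- Union (DFA product construction)
- Intersection (DFA product construction)
- Complement (swap accept/reject states)
- Concatenation (NFA construction)
- Kleene star (NFA construction)
complement is in this list
Therefore: closed

1


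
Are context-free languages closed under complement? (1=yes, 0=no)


CFL closure properties:
  Closed under: union, concatenation, Kleene star
  NOT closed under: intersection, complement
Operation 'complement' is in not-closed list -> No (not closed)

0


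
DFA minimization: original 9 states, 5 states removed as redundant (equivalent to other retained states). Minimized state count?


Original DFA: 9 states
Redundant states removed: 5
Minimized states = original - removed
= 9 - 5
= 4

4


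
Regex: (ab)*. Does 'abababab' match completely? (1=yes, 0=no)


Pattern: (ab)*
String: 'abababab'
Pattern requires: zero or more repetitions of 'ab'
Pairs: ['ab', 'ab', 'ab', 'ab']
All pairs are 'ab'? Yes
Result: 1

1


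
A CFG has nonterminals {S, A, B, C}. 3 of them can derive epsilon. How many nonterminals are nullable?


Nonterminals: {S, A, B, C}
A nonterminal is nullable if it can derive epsilon
Counting nullable nonterminals: 3
Total nullable = 3

3


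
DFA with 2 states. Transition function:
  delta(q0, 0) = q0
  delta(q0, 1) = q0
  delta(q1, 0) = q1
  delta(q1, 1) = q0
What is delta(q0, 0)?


Looking up transition function:
delta(q0, 0) in the table
Row: q0, Column: 0
Result: q0

q0


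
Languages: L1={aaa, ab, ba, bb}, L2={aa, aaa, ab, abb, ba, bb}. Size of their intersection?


L1 = {aaa, ab, ba, bb}
L2 = {aa, aaa, ab, abb, ba, bb}
Checking each string in L1 against L2:
  'aaa': in L2? Yes
  'ab': in L2? Yes
  'ba': in L2? Yes
  'bb': in L2? Yes
Intersection = {aaa, ab, ba, bb}
|L1 ∩ L2| = 4

4


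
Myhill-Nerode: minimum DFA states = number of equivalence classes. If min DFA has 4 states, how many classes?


Myhill-Nerode theorem:
Number of equivalence classes = number of states in minimal DFA
Minimal DFA states = 4
Therefore equivalence classes = 4

4


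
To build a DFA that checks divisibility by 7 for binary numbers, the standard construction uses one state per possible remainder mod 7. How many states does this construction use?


Divisibility by 7 is tracked via the remainder mod 7: 0, 1, ..., 6
The construction assigns one state to each remainder
Number of remainders = 7

7


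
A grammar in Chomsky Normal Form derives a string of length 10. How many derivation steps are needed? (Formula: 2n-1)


Chomsky Normal Form derivation:
String length n = 10
Each step either:
  - Splits a nonterminal into two (n-1 such steps)
  - Converts a nonterminal to terminal (n such steps)
Total = (n-1) + n = 2n - 1
= 2(10) - 1
= 20 - 1
= 19

19


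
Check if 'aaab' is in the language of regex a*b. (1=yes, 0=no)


Pattern: a*b
String: 'aaab'
Pattern requires: zero or more 'a's followed by exactly one 'b'
Found 3 leading 'a's
Remaining: 'b'
Remaining is exactly 'b' -> match
Result: 1

1


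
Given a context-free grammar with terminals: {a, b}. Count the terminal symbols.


Terminal symbols: a, b
Counting each: a (#1), b (#2)
Total = 2

2


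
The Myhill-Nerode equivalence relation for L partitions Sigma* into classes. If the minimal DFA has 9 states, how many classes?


Myhill-Nerode theorem:
Number of equivalence classes = number of states in minimal DFA
Minimal DFA states = 9
Therefore equivalence classes = 9

9


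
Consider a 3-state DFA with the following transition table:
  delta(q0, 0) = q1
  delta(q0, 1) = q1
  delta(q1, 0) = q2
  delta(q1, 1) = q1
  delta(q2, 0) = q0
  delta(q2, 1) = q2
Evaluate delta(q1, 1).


Looking up transition function:
delta(q1, 1) in the table
Row: q1, Column: 1
Result: q1

q1


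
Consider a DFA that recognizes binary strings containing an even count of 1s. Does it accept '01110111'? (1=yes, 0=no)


DFA has 2 states: q_even (start, accept=yes) and q_odd
Processing string '01110111' character by character:
  Position 0: read '0', 1-count=0 -> q_even (no change)
  Position 1: read '1', 1-count=1 -> q_odd
  Position 2: read '1', 1-count=2 -> q_even
  Position 3: read '1', 1-count=3 -> q_odd
  Position 4: read '0', 1-count=3 -> q_odd (no change)
  Position 5: read '1', 1-count=4 -> q_even
  Position 6: read '1', 1-count=5 -> q_odd
  Position 7: read '1', 1-count=6 -> q_even
Final state: q_even, total 1s = 6 (even); the DFA requires an even count -> accept

1


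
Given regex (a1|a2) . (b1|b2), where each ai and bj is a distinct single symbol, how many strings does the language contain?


First group: 2 alternatives
Second group: 2 alternatives
Concatenation: each choice from group 1 pairs with each from group 2
Total = 2 x 2 = 4

4


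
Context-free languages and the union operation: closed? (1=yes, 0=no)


CFL closure properties:
  Closed under: union, concatenation, Kleene star
  NOT closed under: intersection, complement
Operation 'union' is in closed list -> Yes (closed)

1


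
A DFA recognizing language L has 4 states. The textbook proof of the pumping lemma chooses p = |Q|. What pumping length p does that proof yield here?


Pumping lemma for regular languages (standard proof):
Take p = |Q|, the number of DFA states.
Any string of length >= |Q| passes through |Q|+1 states while reading its first |Q| symbols,
so by pigeonhole some state repeats, giving the loop that can be pumped.
Here |Q| = 4
Therefore the proof uses p = 4

4


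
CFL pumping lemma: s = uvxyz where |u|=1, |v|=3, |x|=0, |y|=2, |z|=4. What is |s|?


|s| = |u| + |v| + |x| + |y| + |z|
= 1 + 3 + 0 + 2 + 4
= 4 + 0 + 6
= 4 + 6
= 10

10


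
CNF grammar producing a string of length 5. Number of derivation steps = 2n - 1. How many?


Chomsky Normal Form derivation:
String length n = 5
Each step either:
  - Splits a nonterminal into two (n-1 such steps)
  - Converts a nonterminal to terminal (n such steps)
Total = (n-1) + n = 2n - 1
= 2(5) - 1
= 10 - 1
= 9

9


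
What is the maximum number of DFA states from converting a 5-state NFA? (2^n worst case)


NFA has 5 states
Subset construction: each DFA state = subset of NFA states
Maximum subsets = 2^5
2^5 = 32

32


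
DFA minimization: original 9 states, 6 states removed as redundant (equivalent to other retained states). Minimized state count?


Original DFA: 9 states
Redundant states removed: 6
Minimized states = original - removed
= 9 - 6
= 3

3


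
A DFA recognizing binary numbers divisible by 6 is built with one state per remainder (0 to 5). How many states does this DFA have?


Divisibility by 6 is tracked via the remainder mod 6: 0, 1, ..., 5
The construction assigns one state to each remainder
Number of remainders = 6

6


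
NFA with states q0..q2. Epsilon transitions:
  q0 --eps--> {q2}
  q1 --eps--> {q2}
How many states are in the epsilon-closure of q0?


Starting from q0
Initialize closure = {q0}
Follow epsilon from q0 -> add q2
Final closure: {q0, q2}
Size = 2

2


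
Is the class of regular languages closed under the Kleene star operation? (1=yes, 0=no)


Regular languages are closed under:
- Union (DFA product construction)
- Intersection (DFA product construction)
- Complement (swap accept/reject states)
- Concatenation (NFA construction)
- Kleene star (NFA construction)
Kleene star is in this list
Therefore: closed

1


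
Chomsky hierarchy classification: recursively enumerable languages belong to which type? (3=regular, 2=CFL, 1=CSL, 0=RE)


Chomsky hierarchy levels:
  Type 3: Regular (DFA/NFA/regex)
  Type 2: Context-free (PDA)
  Type 1: Context-sensitive
  Type 0: Recursively enumerable (TM)
'recursively enumerable' corresponds to Type 0

0


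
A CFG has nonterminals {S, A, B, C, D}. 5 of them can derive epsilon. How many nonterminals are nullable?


Nonterminals: {S, A, B, C, D}
A nonterminal is nullable if it can derive epsilon
Counting nullable nonterminals: 5
Total nullable = 5

5


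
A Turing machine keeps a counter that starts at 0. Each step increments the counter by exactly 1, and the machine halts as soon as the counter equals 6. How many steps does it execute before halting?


Counter starts at 0. Counting sequence:
  Step 1: counter = 1
  Step 2: counter = 2
  Step 3: counter = 3
  Step 4: counter = 4
  Step 5: counter = 5
  Step 6: counter = 6
Counter reached 6 -> halt
Total steps = 6

6


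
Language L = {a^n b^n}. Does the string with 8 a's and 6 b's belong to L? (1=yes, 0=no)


Language requires equal numbers of a's and b's
PDA pushes for each 'a', pops for each 'b'
Number of a's = 8
Number of b's = 6
8 != 6 -> Reject

0


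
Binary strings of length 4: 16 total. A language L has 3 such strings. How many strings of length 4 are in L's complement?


Alphabet: {0,1}
String length: 4
Total strings of length 4 = 2^4 = 16
Strings in L = 3
Complement = total - |L|
= 16 - 3
= 13

13


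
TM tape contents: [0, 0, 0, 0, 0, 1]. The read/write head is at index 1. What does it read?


Tape: [0, 0, 0, 0, 0, 1]
Positions: 0 1 2 3 4 5
Values:    0 0 0 0 0 1
Head at position 1
tape[1] = 0

0


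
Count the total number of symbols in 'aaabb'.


String: 'aaabb'
Counting characters:
  'a' appears 3 time(s)
  'b' appears 2 time(s)
Total length = 3 + 2 = 5

5


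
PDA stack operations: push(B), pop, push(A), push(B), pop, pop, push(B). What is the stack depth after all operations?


Tracing stack operations:
  push(B) -> stack = [B], depth=1
  pop -> removed B, stack = [], depth=0
  push(A) -> stack = [A], depth=1
  push(B) -> stack = [A,B], depth=2
  pop -> removed B, stack = [A], depth=1
  pop -> removed A, stack = [], depth=0
  push(B) -> stack = [B], depth=1
Final depth = 1

1


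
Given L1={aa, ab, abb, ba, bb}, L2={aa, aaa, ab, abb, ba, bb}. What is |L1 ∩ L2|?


L1 = {aa, ab, abb, ba, bb}
L2 = {aa, aaa, ab, abb, ba, bb}
Checking each string in L1 against L2:
  'aa': in L2? Yes
  'ab': in L2? Yes
  'abb': in L2? Yes
  'ba': in L2? Yes
  'bb': in L2? Yes
Intersection = {aa, ab, abb, ba, bb}
|L1 ∩ L2| = 5

5


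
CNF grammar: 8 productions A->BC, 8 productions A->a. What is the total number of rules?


CNF allows two rule forms:
  A -> BC (binary): 8 rules
  A -> a (terminal): 8 rules
Total = 8 + 8 = 16

16


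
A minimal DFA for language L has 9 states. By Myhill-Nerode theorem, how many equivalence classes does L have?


Myhill-Nerode theorem:
Number of equivalence classes = number of states in minimal DFA
Minimal DFA states = 9
Therefore equivalence classes = 9

9


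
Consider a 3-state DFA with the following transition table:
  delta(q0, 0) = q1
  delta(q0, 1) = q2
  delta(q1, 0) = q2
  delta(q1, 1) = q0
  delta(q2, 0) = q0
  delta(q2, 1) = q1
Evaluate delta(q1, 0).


Looking up transition function:
delta(q1, 0) in the table
Row: q1, Column: 0
Result: q2

q2


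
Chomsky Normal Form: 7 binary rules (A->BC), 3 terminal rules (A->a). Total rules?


CNF allows two rule forms:
  A -> BC (binary): 7 rules
  A -> a (terminal): 3 rules
Total = 7 + 3 = 10

10


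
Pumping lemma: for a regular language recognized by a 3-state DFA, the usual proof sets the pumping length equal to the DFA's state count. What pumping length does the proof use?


Pumping lemma for regular languages (standard proof):
Take p = |Q|, the number of DFA states.
Any string of length >= |Q| passes through |Q|+1 states while reading its first |Q| symbols,
so by pigeonhole some state repeats, giving the loop that can be pumped.
Here |Q| = 3
Therefore the proof uses p = 3

3


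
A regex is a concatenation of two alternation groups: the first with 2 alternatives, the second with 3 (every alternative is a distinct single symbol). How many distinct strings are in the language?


First group: 2 alternatives
Second group: 3 alternatives
Concatenation: each choice from group 1 pairs with each from group 2
Total = 2 x 3 = 6

6


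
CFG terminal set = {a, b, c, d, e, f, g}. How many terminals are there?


Terminal symbols: a, b, c, d, e, f, g
Counting each: a (#1), b (#2), c (#3), d (#4), e (#5), f (#6), g (#7)
Total = 7

7


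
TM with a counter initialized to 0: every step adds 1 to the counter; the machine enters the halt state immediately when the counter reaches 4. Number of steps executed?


Counter starts at 0. Counting sequence:
  Step 1: counter = 1
  Step 2: counter = 2
  Step 3: counter = 3
  Step 4: counter = 4
Counter reached 4 -> halt
Total steps = 4

4


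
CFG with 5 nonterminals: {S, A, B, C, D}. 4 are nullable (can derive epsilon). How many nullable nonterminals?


Nonterminals: {S, A, B, C, D}
A nonterminal is nullable if it can derive epsilon
Counting nullable nonterminals: 4
Total nullable = 4

4


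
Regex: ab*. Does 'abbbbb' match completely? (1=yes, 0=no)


Pattern: ab*
String: 'abbbbb'
Pattern requires: exactly one 'a' followed by zero or more 'b's
First char is 'a' -> OK
Rest 'bbbbb': all b's? Yes
Result: 1

1


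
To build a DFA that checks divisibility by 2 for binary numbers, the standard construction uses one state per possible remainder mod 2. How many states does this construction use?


Divisibility by 2 is tracked via the remainder mod 2: 0, 1, ..., 1
The construction assigns one state to each remainder
Number of remainders = 2

2


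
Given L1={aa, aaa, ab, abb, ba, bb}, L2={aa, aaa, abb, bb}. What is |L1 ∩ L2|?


L1 = {aa, aaa, ab, abb, ba, bb}
L2 = {aa, aaa, abb, bb}
Checking each string in L1 against L2:
  'aa': in L2? Yes
  'aaa': in L2? Yes
  'ab': in L2? No
  'abb': in L2? Yes
  'ba': in L2? No
  'bb': in L2? Yes
Intersection = {aa, aaa, abb, bb}
|L1 ∩ L2| = 4

4


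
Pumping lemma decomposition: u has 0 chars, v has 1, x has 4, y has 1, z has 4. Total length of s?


|s| = |u| + |v| + |x| + |y| + |z|
= 0 + 1 + 4 + 1 + 4
= 1 + 4 + 5
= 5 + 5
= 10

10


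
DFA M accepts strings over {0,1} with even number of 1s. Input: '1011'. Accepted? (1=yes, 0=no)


DFA has 2 states: q_even (start, accept=yes) and q_odd
Processing string '1011' character by character:
  Position 0: read '1', 1-count=1 -> q_odd
  Position 1: read '0', 1-count=1 -> q_odd (no change)
  Position 2: read '1', 1-count=2 -> q_even
  Position 3: read '1', 1-count=3 -> q_odd
Final state: q_odd, total 1s = 3 (odd); the DFA requires an even count -> reject

0


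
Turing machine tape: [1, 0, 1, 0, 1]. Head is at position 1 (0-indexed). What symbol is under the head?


Tape: [1, 0, 1, 0, 1]
Positions: 0 1 2 3 4
Values:    1 0 1 0 1
Head at position 1
tape[1] = 0

0


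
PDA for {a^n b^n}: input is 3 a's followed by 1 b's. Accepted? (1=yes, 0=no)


Language requires equal numbers of a's and b's
PDA pushes for each 'a', pops for each 'b'
Number of a's = 3
Number of b's = 1
3 != 1 -> Reject

0


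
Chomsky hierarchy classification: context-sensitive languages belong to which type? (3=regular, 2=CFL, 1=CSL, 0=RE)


Chomsky hierarchy levels:
  Type 3: Regular (DFA/NFA/regex)
  Type 2: Context-free (PDA)
  Type 1: Context-sensitive
  Type 0: Recursively enumerable (TM)
'context-sensitive' corresponds to Type 1

1


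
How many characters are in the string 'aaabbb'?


String: 'aaabbb'
Counting characters:
  'a' appears 3 time(s)
  'b' appears 3 time(s)
Total length = 3 + 3 = 6

6


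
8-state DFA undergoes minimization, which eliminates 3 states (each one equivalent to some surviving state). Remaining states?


Original DFA: 8 states
Redundant states removed: 3
Minimized states = original - removed
= 8 - 3
= 5

5


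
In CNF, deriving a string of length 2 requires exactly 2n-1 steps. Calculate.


Chomsky Normal Form derivation:
String length n = 2
Each step either:
  - Splits a nonterminal into two (n-1 such steps)
  - Converts a nonterminal to terminal (n such steps)
Total = (n-1) + n = 2n - 1
= 2(2) - 1
= 4 - 1
= 3

3


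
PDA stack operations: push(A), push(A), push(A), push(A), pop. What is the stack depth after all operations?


Tracing stack operations:
  push(A) -> stack = [A], depth=1
  push(A) -> stack = [A,A], depth=2
  push(A) -> stack = [A,A,A], depth=3
  push(A) -> stack = [A,A,A,A], depth=4
  pop -> removed A, stack = [A,A,A], depth=3
Final depth = 3

3


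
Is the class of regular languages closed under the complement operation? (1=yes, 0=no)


Regular languages are closed under:
- Union (DFA product construction)
- Intersection (DFA product construction)
- Complement (swap accept/reject states)
- Concatenation (NFA construction)
- Kleene star (NFA construction)
complement is in this list
Therefore: closed

1


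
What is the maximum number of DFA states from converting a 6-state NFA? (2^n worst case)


NFA has 6 states
Subset construction: each DFA state = subset of NFA states
Maximum subsets = 2^6
2^6 = 64

64


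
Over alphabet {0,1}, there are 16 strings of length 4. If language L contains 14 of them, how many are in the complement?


Alphabet: {0,1}
String length: 4
Total strings of length 4 = 2^4 = 16
Strings in L = 14
Complement = total - |L|
= 16 - 14
= 2

2


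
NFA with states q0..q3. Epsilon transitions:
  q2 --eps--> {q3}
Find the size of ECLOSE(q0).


Starting from q0
Initialize closure = {q0}
q0 has no outgoing epsilon transitions -> nothing to add
Final closure: {q0}
Size = 1

1


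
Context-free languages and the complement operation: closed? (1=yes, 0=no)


CFL closure properties:
  Closed under: union, concatenation, Kleene star
  NOT closed under: intersection, complement
Operation 'complement' is in not-closed list -> No (not closed)

0


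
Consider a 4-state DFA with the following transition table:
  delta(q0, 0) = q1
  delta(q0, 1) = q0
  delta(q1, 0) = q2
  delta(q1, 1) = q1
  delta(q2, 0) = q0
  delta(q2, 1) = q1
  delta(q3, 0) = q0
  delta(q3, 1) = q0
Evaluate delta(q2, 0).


Looking up transition function:
delta(q2, 0) in the table
Row: q2, Column: 0
Result: q0

q0


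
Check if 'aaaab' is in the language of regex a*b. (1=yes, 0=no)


Pattern: a*b
String: 'aaaab'
Pattern requires: zero or more 'a's followed by exactly one 'b'
Found 4 leading 'a's
Remaining: 'b'
Remaining is exactly 'b' -> match
Result: 1

1


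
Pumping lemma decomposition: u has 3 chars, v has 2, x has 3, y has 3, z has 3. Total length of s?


|s| = |u| + |v| + |x| + |y| + |z|
= 3 + 2 + 3 + 3 + 3
= 5 + 3 + 6
= 8 + 6
= 14

14


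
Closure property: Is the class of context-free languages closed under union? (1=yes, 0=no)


CFL closure properties:
  Closed under: union, concatenation, Kleene star
  NOT closed under: intersection, complement
Operation 'union' is in closed list -> Yes (closed)

1


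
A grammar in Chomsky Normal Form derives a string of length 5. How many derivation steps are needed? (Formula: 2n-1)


Chomsky Normal Form derivation:
String length n = 5
Each step either:
  - Splits a nonterminal into two (n-1 such steps)
  - Converts a nonterminal to terminal (n such steps)
Total = (n-1) + n = 2n - 1
= 2(5) - 1
= 10 - 1
= 9

9


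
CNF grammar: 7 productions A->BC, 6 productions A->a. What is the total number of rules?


CNF allows two rule forms:
  A -> BC (binary): 7 rules
  A -> a (terminal): 6 rules
Total = 7 + 6 = 13

13


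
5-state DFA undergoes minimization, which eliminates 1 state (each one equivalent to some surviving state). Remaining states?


Original DFA: 5 states
Redundant states removed: 1
Minimized states = original - removed
= 5 - 1
= 4

4


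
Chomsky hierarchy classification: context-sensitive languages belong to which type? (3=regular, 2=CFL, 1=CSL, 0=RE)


Chomsky hierarchy levels:
  Type 3: Regular (DFA/NFA/regex)
  Type 2: Context-free (PDA)
  Type 1: Context-sensitive
  Type 0: Recursively enumerable (TM)
'context-sensitive' corresponds to Type 1

1


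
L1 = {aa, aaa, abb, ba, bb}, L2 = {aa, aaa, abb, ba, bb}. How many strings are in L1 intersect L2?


L1 = {aa, aaa, abb, ba, bb}
L2 = {aa, aaa, abb, ba, bb}
Checking each string in L1 against L2:
  'aa': in L2? Yes
  'aaa': in L2? Yes
  'abb': in L2? Yes
  'ba': in L2? Yes
  'bb': in L2? Yes
Intersection = {aa, aaa, abb, ba, bb}
|L1 ∩ L2| = 5

5


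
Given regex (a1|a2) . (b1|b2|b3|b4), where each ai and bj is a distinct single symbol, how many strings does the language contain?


First group: 2 alternatives
Second group: 4 alternatives
Concatenation: each choice from group 1 pairs with each from group 2
Total = 2 x 4 = 8

8


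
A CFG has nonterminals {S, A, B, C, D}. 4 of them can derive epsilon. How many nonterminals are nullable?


Nonterminals: {S, A, B, C, D}
A nonterminal is nullable if it can derive epsilon
Counting nullable nonterminals: 4
Total nullable = 4

4


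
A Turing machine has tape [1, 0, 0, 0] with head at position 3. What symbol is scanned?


Tape: [1, 0, 0, 0]
Positions: 0 1 2 3
Values:    1 0 0 0
Head at position 3
tape[3] = 0

0


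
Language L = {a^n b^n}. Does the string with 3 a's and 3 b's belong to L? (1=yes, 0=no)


Language requires equal numbers of a's and b's
PDA pushes for each 'a', pops for each 'b'
Number of a's = 3
Number of b's = 3
3 == 3 -> Accept

1


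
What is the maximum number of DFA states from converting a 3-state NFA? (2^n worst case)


NFA has 3 states
Subset construction: each DFA state = subset of NFA states
Maximum subsets = 2^3
2^3 = 8

8


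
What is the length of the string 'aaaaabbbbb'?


String: 'aaaaabbbbb'
Counting characters:
  'a' appears 5 time(s)
  'b' appears 5 time(s)
Total length = 5 + 5 = 10

10


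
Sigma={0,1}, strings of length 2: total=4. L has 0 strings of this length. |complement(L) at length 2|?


Alphabet: {0,1}
String length: 2
Total strings of length 2 = 2^2 = 4
Strings in L = 0
Complement = total - |L|
= 4 - 0
= 4

4
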